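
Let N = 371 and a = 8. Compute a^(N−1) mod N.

8^1 ≡ 8 (mod 371)
8^2 ≡ 8^2 = 64 ≡ 64 (mod 371)
8^4 ≡ 64^2 = 4096 ≡ 15 (mod 371)
8^8 ≡ 15^2 = 225 ≡ 225 (mod 371)
8^16 ≡ 225^2 = 50625 ≡ 169 (mod 371)
8^32 ≡ 169^2 = 28561 ≡ 365 (mod 371)
8^64 ≡ 365^2 = 133225 ≡ 36 (mod 371)
8^128 ≡ 36^2 = 1296 ≡ 183 (mod 371)
8^256 ≡ 183^2 = 33489 ≡ 99 (mod 371)
370 = 256 + 64 + 32 + 16 + 2 in binary powers of 2.
So 8^370 ≡ 99 · 36 · 365 · 169 · 64 ≡ 218 (mod 371).
Since 218 ≠ 1, base 8 is a Fermat witness: 371 is composite.

218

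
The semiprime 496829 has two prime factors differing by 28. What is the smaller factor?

Since p = q + 28, we have 496829 = q(q + 28), so q² + 28q − 496829 = 0.
Discriminant: 28² + 4·496829 = 784 + 1987316 = 1988100; √1988100 = 1410.
q = (−28 + 1410)/2 = 691, and p = q + 28 = 719.
Check: 691 · 719 = 496829.

691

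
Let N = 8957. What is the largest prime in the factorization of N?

53

8957 = 13 · 689
689 = 13 · 53
53 is prime.
So 8957 = 13^2 · 53; the largest prime factor is 53.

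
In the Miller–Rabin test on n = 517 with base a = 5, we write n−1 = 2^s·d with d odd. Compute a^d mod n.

517 − 1 = 516 = 2^2 · 129, so d = 129.
5^1 ≡ 5 (mod 517)
5^2 ≡ 5^2 = 25 ≡ 25 (mod 517)
5^4 ≡ 25^2 = 625 ≡ 108 (mod 517)
5^8 ≡ 108^2 = 11664 ≡ 290 (mod 517)
5^16 ≡ 290^2 = 84100 ≡ 346 (mod 517)
5^32 ≡ 346^2 = 119716 ≡ 289 (mod 517)
5^64 ≡ 289^2 = 83521 ≡ 284 (mod 517)
5^128 ≡ 284^2 = 80656 ≡ 4 (mod 517)
129 = 128 + 1 in binary powers of 2.
So 5^129 ≡ 4 · 5 ≡ 20 (mod 517).
Squaring chain: 20 → 400; never reaches −1, so base 5 is a Miller–Rabin witness that 517 is composite.

20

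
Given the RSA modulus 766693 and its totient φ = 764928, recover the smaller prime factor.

φ(n) = (p−1)(q−1) = n − (p+q) + 1, so p + q = 766693 − 764928 + 1 = 1766.
p and q are the roots of t² − 1766t + 766693 = 0.
Discriminant: 1766² − 4·766693 = 3118756 − 3066772 = 51984; √51984 = 228.
q = (1766 − 228)/2 = 769, p = (1766 + 228)/2 = 997.
Check: 769 · 997 = 766693.

769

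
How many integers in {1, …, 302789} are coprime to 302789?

285376

Factor: 302789 = 29 · 53 · 197.
φ(302789) = (29−1) · (53−1) · (197−1) = 28 · 52 · 196 = 285376.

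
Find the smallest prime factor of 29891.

29891 is odd.
Digit sum 29, not divisible by 3.
Ends in 1: not divisible by 5.
7: 29891 = 7·4270 + 1
11: 29891 = 11·2717 + 4
13: 29891 = 13·2299 + 4
17: 29891 = 17·1758 + 5
19: 29891 = 19·1573 + 4
23: 29891 = 23·1299 + 14
29: 29891 = 29·1030 + 21
31: 29891 = 31·964 + 7
37: 29891 = 37·807 + 32
41: 29891 = 41·729 + 2
43: 29891 = 43·695 + 6
47: 29891 = 47·635 + 46
53: 29891 = 53·563 + 52
59: 29891 = 59·506 + 37
61: 29891 = 61·490 + 1
67: 29891 = 67·446 + 9
71: 29891 = 71·421

71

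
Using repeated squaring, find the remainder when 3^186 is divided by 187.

25

3^1 ≡ 3 (mod 187)
3^2 ≡ 3^2 = 9 ≡ 9 (mod 187)
3^4 ≡ 9^2 = 81 ≡ 81 (mod 187)
3^8 ≡ 81^2 = 6561 ≡ 16 (mod 187)
3^16 ≡ 16^2 = 256 ≡ 69 (mod 187)
3^32 ≡ 69^2 = 4761 ≡ 86 (mod 187)
3^64 ≡ 86^2 = 7396 ≡ 103 (mod 187)
3^128 ≡ 103^2 = 10609 ≡ 137 (mod 187)
186 = 128 + 32 + 16 + 8 + 2 in binary powers of 2.
So 3^186 ≡ 137 · 86 · 69 · 16 · 9 ≡ 25 (mod 187).
Since 25 ≠ 1, base 3 is a Fermat witness: 187 is composite.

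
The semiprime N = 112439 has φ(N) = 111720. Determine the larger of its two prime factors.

φ(n) = (p−1)(q−1) = n − (p+q) + 1, so p + q = 112439 − 111720 + 1 = 720.
p and q are the roots of t² − 720t + 112439 = 0.
Discriminant: 720² − 4·112439 = 518400 − 449756 = 68644; √68644 = 262.
q = (720 − 262)/2 = 229, p = (720 + 262)/2 = 491.
Check: 229 · 491 = 112439.

491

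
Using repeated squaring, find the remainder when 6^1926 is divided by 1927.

6^1 ≡ 6 (mod 1927)
6^2 ≡ 6^2 = 36 ≡ 36 (mod 1927)
6^4 ≡ 36^2 = 1296 ≡ 1296 (mod 1927)
6^8 ≡ 1296^2 = 1679616 ≡ 1199 (mod 1927)
6^16 ≡ 1199^2 = 1437601 ≡ 59 (mod 1927)
6^32 ≡ 59^2 = 3481 ≡ 1554 (mod 1927)
6^64 ≡ 1554^2 = 2414916 ≡ 385 (mod 1927)
6^128 ≡ 385^2 = 148225 ≡ 1773 (mod 1927)
6^256 ≡ 1773^2 = 3143529 ≡ 592 (mod 1927)
6^512 ≡ 592^2 = 350464 ≡ 1677 (mod 1927)
6^1024 ≡ 1677^2 = 2812329 ≡ 836 (mod 1927)
1926 = 1024 + 512 + 256 + 128 + 4 + 2 in binary powers of 2.
So 6^1926 ≡ 836 · 1677 · 592 · 1773 · 1296 · 36 ≡ 777 (mod 1927).
Since 777 ≠ 1, base 6 is a Fermat witness: 1927 is composite.

777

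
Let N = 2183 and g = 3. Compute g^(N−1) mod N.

1302

3^1 ≡ 3 (mod 2183)
3^2 ≡ 3^2 = 9 ≡ 9 (mod 2183)
3^4 ≡ 9^2 = 81 ≡ 81 (mod 2183)
3^8 ≡ 81^2 = 6561 ≡ 12 (mod 2183)
3^16 ≡ 12^2 = 144 ≡ 144 (mod 2183)
3^32 ≡ 144^2 = 20736 ≡ 1089 (mod 2183)
3^64 ≡ 1089^2 = 1185921 ≡ 552 (mod 2183)
3^128 ≡ 552^2 = 304704 ≡ 1267 (mod 2183)
3^256 ≡ 1267^2 = 1605289 ≡ 784 (mod 2183)
3^512 ≡ 784^2 = 614656 ≡ 1233 (mod 2183)
3^1024 ≡ 1233^2 = 1520289 ≡ 921 (mod 2183)
3^2048 ≡ 921^2 = 848241 ≡ 1237 (mod 2183)
2182 = 2048 + 128 + 4 + 2 in binary powers of 2.
So 3^2182 ≡ 1237 · 1267 · 81 · 9 ≡ 1302 (mod 2183).
Since 1302 ≠ 1, base 3 is a Fermat witness: 2183 is composite.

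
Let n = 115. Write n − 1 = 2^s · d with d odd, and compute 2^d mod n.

27

115 − 1 = 114 = 2^1 · 57, so d = 57.
2^1 ≡ 2 (mod 115)
2^2 ≡ 2^2 = 4 ≡ 4 (mod 115)
2^4 ≡ 4^2 = 16 ≡ 16 (mod 115)
2^8 ≡ 16^2 = 256 ≡ 26 (mod 115)
2^16 ≡ 26^2 = 676 ≡ 101 (mod 115)
2^32 ≡ 101^2 = 10201 ≡ 81 (mod 115)
57 = 32 + 16 + 8 + 1 in binary powers of 2.
So 2^57 ≡ 81 · 101 · 26 · 2 ≡ 27 (mod 115).
Squaring chain: 27; never reaches −1, so base 2 is a Miller–Rabin witness that 115 is composite.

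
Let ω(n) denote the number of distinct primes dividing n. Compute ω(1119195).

6

1119195 = 3^2 · 124355
124355 = 5 · 24871
24871 = 7 · 3553
3553 = 11 · 323
323 = 17 · 19
1119195 = 3^2 · 5 · 7 · 11 · 17 · 19, which has 6 distinct prime factors.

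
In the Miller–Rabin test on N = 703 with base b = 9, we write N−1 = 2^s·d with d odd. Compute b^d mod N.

703 − 1 = 702 = 2^1 · 351, so d = 351.
9^1 ≡ 9 (mod 703)
9^2 ≡ 9^2 = 81 ≡ 81 (mod 703)
9^4 ≡ 81^2 = 6561 ≡ 234 (mod 703)
9^8 ≡ 234^2 = 54756 ≡ 625 (mod 703)
9^16 ≡ 625^2 = 390625 ≡ 460 (mod 703)
9^32 ≡ 460^2 = 211600 ≡ 700 (mod 703)
9^64 ≡ 700^2 = 490000 ≡ 9 (mod 703)
9^128 ≡ 9^2 = 81 ≡ 81 (mod 703)
9^256 ≡ 81^2 = 6561 ≡ 234 (mod 703)
351 = 256 + 64 + 16 + 8 + 4 + 2 + 1 in binary powers of 2.
So 9^351 ≡ 234 · 9 · 460 · 625 · 234 · 81 · 9 ≡ 1 (mod 703).
Since 9^d ≡ 1 (mod 703), base 9 does not prove 703 composite.

1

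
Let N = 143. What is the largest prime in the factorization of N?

143 = 11 · 13
13 is prime.
So 143 = 11 · 13; the largest prime factor is 13.

13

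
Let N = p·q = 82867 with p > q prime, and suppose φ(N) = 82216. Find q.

φ(n) = (p−1)(q−1) = n − (p+q) + 1, so p + q = 82867 − 82216 + 1 = 652.
p and q are the roots of t² − 652t + 82867 = 0.
Discriminant: 652² − 4·82867 = 425104 − 331468 = 93636; √93636 = 306.
q = (652 − 306)/2 = 173, p = (652 + 306)/2 = 479.
Check: 173 · 479 = 82867.

173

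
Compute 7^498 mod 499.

7^1 ≡ 7 (mod 499)
7^2 ≡ 7^2 = 49 ≡ 49 (mod 499)
7^4 ≡ 49^2 = 2401 ≡ 405 (mod 499)
7^8 ≡ 405^2 = 164025 ≡ 353 (mod 499)
7^16 ≡ 353^2 = 124609 ≡ 358 (mod 499)
7^32 ≡ 358^2 = 128164 ≡ 420 (mod 499)
7^64 ≡ 420^2 = 176400 ≡ 253 (mod 499)
7^128 ≡ 253^2 = 64009 ≡ 137 (mod 499)
7^256 ≡ 137^2 = 18769 ≡ 306 (mod 499)
498 = 256 + 128 + 64 + 32 + 16 + 2 in binary powers of 2.
So 7^498 ≡ 306 · 137 · 253 · 420 · 358 · 49 ≡ 1 (mod 499).
Since the result is 1, base 7 gives no evidence that 499 is composite.

1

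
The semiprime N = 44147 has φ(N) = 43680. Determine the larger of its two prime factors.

337

φ(n) = (p−1)(q−1) = n − (p+q) + 1, so p + q = 44147 − 43680 + 1 = 468.
p and q are the roots of t² − 468t + 44147 = 0.
Discriminant: 468² − 4·44147 = 219024 − 176588 = 42436; √42436 = 206.
q = (468 − 206)/2 = 131, p = (468 + 206)/2 = 337.
Check: 131 · 337 = 44147.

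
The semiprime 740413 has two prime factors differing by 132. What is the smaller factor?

Since p = q + 132, we have 740413 = q(q + 132), so q² + 132q − 740413 = 0.
Discriminant: 132² + 4·740413 = 17424 + 2961652 = 2979076; √2979076 = 1726.
q = (−132 + 1726)/2 = 797, and p = q + 132 = 929.
Check: 797 · 929 = 740413.

797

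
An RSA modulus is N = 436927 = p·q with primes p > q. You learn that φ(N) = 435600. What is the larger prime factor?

φ(n) = (p−1)(q−1) = n − (p+q) + 1, so p + q = 436927 − 435600 + 1 = 1328.
p and q are the roots of t² − 1328t + 436927 = 0.
Discriminant: 1328² − 4·436927 = 1763584 − 1747708 = 15876; √15876 = 126.
q = (1328 − 126)/2 = 601, p = (1328 + 126)/2 = 727.
Check: 601 · 727 = 436927.

727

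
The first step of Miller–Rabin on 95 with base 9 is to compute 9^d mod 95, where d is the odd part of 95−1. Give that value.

24

95 − 1 = 94 = 2^1 · 47, so d = 47.
9^1 ≡ 9 (mod 95)
9^2 ≡ 9^2 = 81 ≡ 81 (mod 95)
9^4 ≡ 81^2 = 6561 ≡ 6 (mod 95)
9^8 ≡ 6^2 = 36 ≡ 36 (mod 95)
9^16 ≡ 36^2 = 1296 ≡ 61 (mod 95)
9^32 ≡ 61^2 = 3721 ≡ 16 (mod 95)
47 = 32 + 8 + 4 + 2 + 1 in binary powers of 2.
So 9^47 ≡ 16 · 36 · 6 · 81 · 9 ≡ 24 (mod 95).
Squaring chain: 24; never reaches −1, so base 9 is a Miller–Rabin witness that 95 is composite.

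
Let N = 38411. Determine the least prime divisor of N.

38411 is odd.
Digit sum 17, not divisible by 3.
Ends in 1: not divisible by 5.
7: 38411 = 7·5487 + 2
11: 38411 = 11·3491 + 10
13: 38411 = 13·2954 + 9
17: 38411 = 17·2259 + 8
19: 38411 = 19·2021 + 12
23: 38411 = 23·1670 + 1
29: 38411 = 29·1324 + 15
31: 38411 = 31·1239 + 2
37: 38411 = 37·1038 + 5
41: 38411 = 41·936 + 35
43: 38411 = 43·893 + 12
47: 38411 = 47·817 + 12
53: 38411 = 53·724 + 39
59: 38411 = 59·651 + 2
61: 38411 = 61·629 + 42
67: 38411 = 67·573 + 20
71: 38411 = 71·541

71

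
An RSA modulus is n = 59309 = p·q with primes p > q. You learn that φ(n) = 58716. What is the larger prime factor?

467

φ(n) = (p−1)(q−1) = n − (p+q) + 1, so p + q = 59309 − 58716 + 1 = 594.
p and q are the roots of t² − 594t + 59309 = 0.
Discriminant: 594² − 4·59309 = 352836 − 237236 = 115600; √115600 = 340.
q = (594 − 340)/2 = 127, p = (594 + 340)/2 = 467.
Check: 127 · 467 = 59309.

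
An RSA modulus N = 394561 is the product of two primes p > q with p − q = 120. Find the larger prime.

691

Since p = q + 120, we have 394561 = q(q + 120), so q² + 120q − 394561 = 0.
Discriminant: 120² + 4·394561 = 14400 + 1578244 = 1592644; √1592644 = 1262.
q = (−120 + 1262)/2 = 571, and p = q + 120 = 691.
Check: 571 · 691 = 394561.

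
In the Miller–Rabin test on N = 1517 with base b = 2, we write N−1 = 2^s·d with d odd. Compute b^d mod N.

923

1517 − 1 = 1516 = 2^2 · 379, so d = 379.
2^1 ≡ 2 (mod 1517)
2^2 ≡ 2^2 = 4 ≡ 4 (mod 1517)
2^4 ≡ 4^2 = 16 ≡ 16 (mod 1517)
2^8 ≡ 16^2 = 256 ≡ 256 (mod 1517)
2^16 ≡ 256^2 = 65536 ≡ 305 (mod 1517)
2^32 ≡ 305^2 = 93025 ≡ 488 (mod 1517)
2^64 ≡ 488^2 = 238144 ≡ 1492 (mod 1517)
2^128 ≡ 1492^2 = 2226064 ≡ 625 (mod 1517)
2^256 ≡ 625^2 = 390625 ≡ 756 (mod 1517)
379 = 256 + 64 + 32 + 16 + 8 + 2 + 1 in binary powers of 2.
So 2^379 ≡ 756 · 1492 · 488 · 305 · 256 · 4 · 2 ≡ 923 (mod 1517).
Squaring chain: 923 → 892; never reaches −1, so base 2 is a Miller–Rabin witness that 1517 is composite.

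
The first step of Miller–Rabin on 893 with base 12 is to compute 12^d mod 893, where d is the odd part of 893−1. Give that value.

893 − 1 = 892 = 2^2 · 223, so d = 223.
12^1 ≡ 12 (mod 893)
12^2 ≡ 12^2 = 144 ≡ 144 (mod 893)
12^4 ≡ 144^2 = 20736 ≡ 197 (mod 893)
12^8 ≡ 197^2 = 38809 ≡ 410 (mod 893)
12^16 ≡ 410^2 = 168100 ≡ 216 (mod 893)
12^32 ≡ 216^2 = 46656 ≡ 220 (mod 893)
12^64 ≡ 220^2 = 48400 ≡ 178 (mod 893)
12^128 ≡ 178^2 = 31684 ≡ 429 (mod 893)
223 = 128 + 64 + 16 + 8 + 4 + 2 + 1 in binary powers of 2.
So 12^223 ≡ 429 · 178 · 216 · 410 · 197 · 144 · 12 ≡ 639 (mod 893).
Squaring chain: 639 → 220; never reaches −1, so base 12 is a Miller–Rabin witness that 893 is composite.

639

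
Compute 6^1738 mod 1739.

739

6^1 ≡ 6 (mod 1739)
6^2 ≡ 6^2 = 36 ≡ 36 (mod 1739)
6^4 ≡ 36^2 = 1296 ≡ 1296 (mod 1739)
6^8 ≡ 1296^2 = 1679616 ≡ 1481 (mod 1739)
6^16 ≡ 1481^2 = 2193361 ≡ 482 (mod 1739)
6^32 ≡ 482^2 = 232324 ≡ 1037 (mod 1739)
6^64 ≡ 1037^2 = 1075369 ≡ 667 (mod 1739)
6^128 ≡ 667^2 = 444889 ≡ 1444 (mod 1739)
6^256 ≡ 1444^2 = 2085136 ≡ 75 (mod 1739)
6^512 ≡ 75^2 = 5625 ≡ 408 (mod 1739)
6^1024 ≡ 408^2 = 166464 ≡ 1259 (mod 1739)
1738 = 1024 + 512 + 128 + 64 + 8 + 2 in binary powers of 2.
So 6^1738 ≡ 1259 · 408 · 1444 · 667 · 1481 · 36 ≡ 739 (mod 1739).
Since 739 ≠ 1, base 6 is a Fermat witness: 1739 is composite.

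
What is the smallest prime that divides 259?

7

259 is odd.
Digit sum 16, not divisible by 3.
Ends in 9: not divisible by 5.
7: 259 = 7·37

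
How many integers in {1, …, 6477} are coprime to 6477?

Factor: 6477 = 3 · 17 · 127.
φ(6477) = (3−1) · (17−1) · (127−1) = 2 · 16 · 126 = 4032.

4032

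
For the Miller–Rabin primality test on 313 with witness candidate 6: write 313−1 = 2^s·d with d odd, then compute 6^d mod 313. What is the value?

25

313 − 1 = 312 = 2^3 · 39, so d = 39.
6^1 ≡ 6 (mod 313)
6^2 ≡ 6^2 = 36 ≡ 36 (mod 313)
6^4 ≡ 36^2 = 1296 ≡ 44 (mod 313)
6^8 ≡ 44^2 = 1936 ≡ 58 (mod 313)
6^16 ≡ 58^2 = 3364 ≡ 234 (mod 313)
6^32 ≡ 234^2 = 54756 ≡ 294 (mod 313)
39 = 32 + 4 + 2 + 1 in binary powers of 2.
So 6^39 ≡ 294 · 44 · 36 · 6 ≡ 25 (mod 313).
Squaring chain: 25 → 312 → 1; reaches −1, so base 6 does not prove 313 composite.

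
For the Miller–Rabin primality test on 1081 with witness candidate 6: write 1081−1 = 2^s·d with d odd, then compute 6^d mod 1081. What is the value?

653

1081 − 1 = 1080 = 2^3 · 135, so d = 135.
6^1 ≡ 6 (mod 1081)
6^2 ≡ 6^2 = 36 ≡ 36 (mod 1081)
6^4 ≡ 36^2 = 1296 ≡ 215 (mod 1081)
6^8 ≡ 215^2 = 46225 ≡ 823 (mod 1081)
6^16 ≡ 823^2 = 677329 ≡ 623 (mod 1081)
6^32 ≡ 623^2 = 388129 ≡ 50 (mod 1081)
6^64 ≡ 50^2 = 2500 ≡ 338 (mod 1081)
6^128 ≡ 338^2 = 114244 ≡ 739 (mod 1081)
135 = 128 + 4 + 2 + 1 in binary powers of 2.
So 6^135 ≡ 739 · 215 · 36 · 6 ≡ 653 (mod 1081).
Squaring chain: 653 → 495 → 719; never reaches −1, so base 6 is a Miller–Rabin witness that 1081 is composite.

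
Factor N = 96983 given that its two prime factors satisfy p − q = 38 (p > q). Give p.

Since p = q + 38, we have 96983 = q(q + 38), so q² + 38q − 96983 = 0.
Discriminant: 38² + 4·96983 = 1444 + 387932 = 389376; √389376 = 624.
q = (−38 + 624)/2 = 293, and p = q + 38 = 331.
Check: 293 · 331 = 96983.

331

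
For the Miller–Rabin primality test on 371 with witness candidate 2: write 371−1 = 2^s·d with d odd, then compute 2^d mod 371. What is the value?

371 − 1 = 370 = 2^1 · 185, so d = 185.
2^1 ≡ 2 (mod 371)
2^2 ≡ 2^2 = 4 ≡ 4 (mod 371)
2^4 ≡ 4^2 = 16 ≡ 16 (mod 371)
2^8 ≡ 16^2 = 256 ≡ 256 (mod 371)
2^16 ≡ 256^2 = 65536 ≡ 240 (mod 371)
2^32 ≡ 240^2 = 57600 ≡ 95 (mod 371)
2^64 ≡ 95^2 = 9025 ≡ 121 (mod 371)
2^128 ≡ 121^2 = 14641 ≡ 172 (mod 371)
185 = 128 + 32 + 16 + 8 + 1 in binary powers of 2.
So 2^185 ≡ 172 · 95 · 240 · 256 · 2 ≡ 151 (mod 371).
Squaring chain: 151; never reaches −1, so base 2 is a Miller–Rabin witness that 371 is composite.

151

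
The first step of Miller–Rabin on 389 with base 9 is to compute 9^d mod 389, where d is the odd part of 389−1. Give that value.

389 − 1 = 388 = 2^2 · 97, so d = 97.
9^1 ≡ 9 (mod 389)
9^2 ≡ 9^2 = 81 ≡ 81 (mod 389)
9^4 ≡ 81^2 = 6561 ≡ 337 (mod 389)
9^8 ≡ 337^2 = 113569 ≡ 370 (mod 389)
9^16 ≡ 370^2 = 136900 ≡ 361 (mod 389)
9^32 ≡ 361^2 = 130321 ≡ 6 (mod 389)
9^64 ≡ 6^2 = 36 ≡ 36 (mod 389)
97 = 64 + 32 + 1 in binary powers of 2.
So 9^97 ≡ 36 · 6 · 9 ≡ 388 (mod 389).
Since 9^d ≡ 388 (mod 389), base 9 does not prove 389 composite.

388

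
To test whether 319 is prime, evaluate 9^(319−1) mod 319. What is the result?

9^1 ≡ 9 (mod 319)
9^2 ≡ 9^2 = 81 ≡ 81 (mod 319)
9^4 ≡ 81^2 = 6561 ≡ 181 (mod 319)
9^8 ≡ 181^2 = 32761 ≡ 223 (mod 319)
9^16 ≡ 223^2 = 49729 ≡ 284 (mod 319)
9^32 ≡ 284^2 = 80656 ≡ 268 (mod 319)
9^64 ≡ 268^2 = 71824 ≡ 49 (mod 319)
9^128 ≡ 49^2 = 2401 ≡ 168 (mod 319)
9^256 ≡ 168^2 = 28224 ≡ 152 (mod 319)
318 = 256 + 32 + 16 + 8 + 4 + 2 in binary powers of 2.
So 9^318 ≡ 152 · 268 · 284 · 223 · 181 · 81 ≡ 25 (mod 319).
Since 25 ≠ 1, base 9 is a Fermat witness: 319 is composite.

25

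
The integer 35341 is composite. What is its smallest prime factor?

59

35341 is odd.
Digit sum 16, not divisible by 3.
Ends in 1: not divisible by 5.
7: 35341 = 7·5048 + 5
11: 35341 = 11·3212 + 9
13: 35341 = 13·2718 + 7
17: 35341 = 17·2078 + 15
19: 35341 = 19·1860 + 1
23: 35341 = 23·1536 + 13
29: 35341 = 29·1218 + 19
31: 35341 = 31·1140 + 1
37: 35341 = 37·955 + 6
41: 35341 = 41·861 + 40
43: 35341 = 43·821 + 38
47: 35341 = 47·751 + 44
53: 35341 = 53·666 + 43
59: 35341 = 59·599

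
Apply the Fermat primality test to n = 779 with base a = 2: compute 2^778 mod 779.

605

2^1 ≡ 2 (mod 779)
2^2 ≡ 2^2 = 4 ≡ 4 (mod 779)
2^4 ≡ 4^2 = 16 ≡ 16 (mod 779)
2^8 ≡ 16^2 = 256 ≡ 256 (mod 779)
2^16 ≡ 256^2 = 65536 ≡ 100 (mod 779)
2^32 ≡ 100^2 = 10000 ≡ 652 (mod 779)
2^64 ≡ 652^2 = 425104 ≡ 549 (mod 779)
2^128 ≡ 549^2 = 301401 ≡ 707 (mod 779)
2^256 ≡ 707^2 = 499849 ≡ 510 (mod 779)
2^512 ≡ 510^2 = 260100 ≡ 693 (mod 779)
778 = 512 + 256 + 8 + 2 in binary powers of 2.
So 2^778 ≡ 693 · 510 · 256 · 4 ≡ 605 (mod 779).
Since 605 ≠ 1, base 2 is a Fermat witness: 779 is composite.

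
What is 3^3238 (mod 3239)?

155

3^1 ≡ 3 (mod 3239)
3^2 ≡ 3^2 = 9 ≡ 9 (mod 3239)
3^4 ≡ 9^2 = 81 ≡ 81 (mod 3239)
3^8 ≡ 81^2 = 6561 ≡ 83 (mod 3239)
3^16 ≡ 83^2 = 6889 ≡ 411 (mod 3239)
3^32 ≡ 411^2 = 168921 ≡ 493 (mod 3239)
3^64 ≡ 493^2 = 243049 ≡ 124 (mod 3239)
3^128 ≡ 124^2 = 15376 ≡ 2420 (mod 3239)
3^256 ≡ 2420^2 = 5856400 ≡ 288 (mod 3239)
3^512 ≡ 288^2 = 82944 ≡ 1969 (mod 3239)
3^1024 ≡ 1969^2 = 3876961 ≡ 3117 (mod 3239)
3^2048 ≡ 3117^2 = 9715689 ≡ 1928 (mod 3239)
3238 = 2048 + 1024 + 128 + 32 + 4 + 2 in binary powers of 2.
So 3^3238 ≡ 1928 · 3117 · 2420 · 493 · 81 · 9 ≡ 155 (mod 3239).
Since 155 ≠ 1, base 3 is a Fermat witness: 3239 is composite.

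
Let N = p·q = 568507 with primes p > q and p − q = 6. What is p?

Since p = q + 6, we have 568507 = q(q + 6), so q² + 6q − 568507 = 0.
Discriminant: 6² + 4·568507 = 36 + 2274028 = 2274064; √2274064 = 1508.
q = (−6 + 1508)/2 = 751, and p = q + 6 = 757.
Check: 751 · 757 = 568507.

757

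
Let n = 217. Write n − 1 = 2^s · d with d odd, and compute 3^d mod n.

217 − 1 = 216 = 2^3 · 27, so d = 27.
3^1 ≡ 3 (mod 217)
3^2 ≡ 3^2 = 9 ≡ 9 (mod 217)
3^4 ≡ 9^2 = 81 ≡ 81 (mod 217)
3^8 ≡ 81^2 = 6561 ≡ 51 (mod 217)
3^16 ≡ 51^2 = 2601 ≡ 214 (mod 217)
27 = 16 + 8 + 2 + 1 in binary powers of 2.
So 3^27 ≡ 214 · 51 · 9 · 3 ≡ 209 (mod 217).
Squaring chain: 209 → 64 → 190; never reaches −1, so base 3 is a Miller–Rabin witness that 217 is composite.

209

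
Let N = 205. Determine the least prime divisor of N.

205 is odd.
Digit sum 7, not divisible by 3.
Ends in 5: divisible by 5.

5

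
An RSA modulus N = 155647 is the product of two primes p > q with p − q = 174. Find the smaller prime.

Since p = q + 174, we have 155647 = q(q + 174), so q² + 174q − 155647 = 0.
Discriminant: 174² + 4·155647 = 30276 + 622588 = 652864; √652864 = 808.
q = (−174 + 808)/2 = 317, and p = q + 174 = 491.
Check: 317 · 491 = 155647.

317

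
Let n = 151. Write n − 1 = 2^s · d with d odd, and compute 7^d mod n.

151 − 1 = 150 = 2^1 · 75, so d = 75.
7^1 ≡ 7 (mod 151)
7^2 ≡ 7^2 = 49 ≡ 49 (mod 151)
7^4 ≡ 49^2 = 2401 ≡ 136 (mod 151)
7^8 ≡ 136^2 = 18496 ≡ 74 (mod 151)
7^16 ≡ 74^2 = 5476 ≡ 40 (mod 151)
7^32 ≡ 40^2 = 1600 ≡ 90 (mod 151)
7^64 ≡ 90^2 = 8100 ≡ 97 (mod 151)
75 = 64 + 8 + 2 + 1 in binary powers of 2.
So 7^75 ≡ 97 · 74 · 49 · 7 ≡ 150 (mod 151).
Since 7^d ≡ 150 (mod 151), base 7 does not prove 151 composite.

150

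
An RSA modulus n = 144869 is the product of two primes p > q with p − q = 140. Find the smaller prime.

317

Since p = q + 140, we have 144869 = q(q + 140), so q² + 140q − 144869 = 0.
Discriminant: 140² + 4·144869 = 19600 + 579476 = 599076; √599076 = 774.
q = (−140 + 774)/2 = 317, and p = q + 140 = 457.
Check: 317 · 457 = 144869.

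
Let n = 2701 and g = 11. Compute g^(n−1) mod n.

2554

11^1 ≡ 11 (mod 2701)
11^2 ≡ 11^2 = 121 ≡ 121 (mod 2701)
11^4 ≡ 121^2 = 14641 ≡ 1136 (mod 2701)
11^8 ≡ 1136^2 = 1290496 ≡ 2119 (mod 2701)
11^16 ≡ 2119^2 = 4490161 ≡ 1099 (mod 2701)
11^32 ≡ 1099^2 = 1207801 ≡ 454 (mod 2701)
11^64 ≡ 454^2 = 206116 ≡ 840 (mod 2701)
11^128 ≡ 840^2 = 705600 ≡ 639 (mod 2701)
11^256 ≡ 639^2 = 408321 ≡ 470 (mod 2701)
11^512 ≡ 470^2 = 220900 ≡ 2119 (mod 2701)
11^1024 ≡ 2119^2 = 4490161 ≡ 1099 (mod 2701)
11^2048 ≡ 1099^2 = 1207801 ≡ 454 (mod 2701)
2700 = 2048 + 512 + 128 + 8 + 4 in binary powers of 2.
So 11^2700 ≡ 454 · 2119 · 639 · 2119 · 1136 ≡ 2554 (mod 2701).
Since 2554 ≠ 1, base 11 is a Fermat witness: 2701 is composite.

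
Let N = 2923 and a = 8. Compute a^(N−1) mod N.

8^1 ≡ 8 (mod 2923)
8^2 ≡ 8^2 = 64 ≡ 64 (mod 2923)
8^4 ≡ 64^2 = 4096 ≡ 1173 (mod 2923)
8^8 ≡ 1173^2 = 1375929 ≡ 2119 (mod 2923)
8^16 ≡ 2119^2 = 4490161 ≡ 433 (mod 2923)
8^32 ≡ 433^2 = 187489 ≡ 417 (mod 2923)
8^64 ≡ 417^2 = 173889 ≡ 1432 (mod 2923)
8^128 ≡ 1432^2 = 2050624 ≡ 1601 (mod 2923)
8^256 ≡ 1601^2 = 2563201 ≡ 2653 (mod 2923)
8^512 ≡ 2653^2 = 7038409 ≡ 2748 (mod 2923)
8^1024 ≡ 2748^2 = 7551504 ≡ 1395 (mod 2923)
8^2048 ≡ 1395^2 = 1946025 ≡ 2230 (mod 2923)
2922 = 2048 + 512 + 256 + 64 + 32 + 8 + 2 in binary powers of 2.
So 8^2922 ≡ 2230 · 2748 · 2653 · 1432 · 417 · 2119 · 64 ≡ 1553 (mod 2923).
Since 1553 ≠ 1, base 8 is a Fermat witness: 2923 is composite.

1553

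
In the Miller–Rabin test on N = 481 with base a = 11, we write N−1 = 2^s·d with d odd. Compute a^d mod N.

481 − 1 = 480 = 2^5 · 15, so d = 15.
11^1 ≡ 11 (mod 481)
11^2 ≡ 11^2 = 121 ≡ 121 (mod 481)
11^4 ≡ 121^2 = 14641 ≡ 211 (mod 481)
11^8 ≡ 211^2 = 44521 ≡ 269 (mod 481)
15 = 8 + 4 + 2 + 1 in binary powers of 2.
So 11^15 ≡ 269 · 211 · 121 · 11 ≡ 369 (mod 481).
Squaring chain: 369 → 38 → 1 → 1 → 1; never reaches −1, so base 11 is a Miller–Rabin witness that 481 is composite.

369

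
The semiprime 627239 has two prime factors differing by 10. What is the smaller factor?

Since p = q + 10, we have 627239 = q(q + 10), so q² + 10q − 627239 = 0.
Discriminant: 10² + 4·627239 = 100 + 2508956 = 2509056; √2509056 = 1584.
q = (−10 + 1584)/2 = 787, and p = q + 10 = 797.
Check: 787 · 797 = 627239.

787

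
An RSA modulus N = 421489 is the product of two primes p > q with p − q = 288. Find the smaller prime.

Since p = q + 288, we have 421489 = q(q + 288), so q² + 288q − 421489 = 0.
Discriminant: 288² + 4·421489 = 82944 + 1685956 = 1768900; √1768900 = 1330.
q = (−288 + 1330)/2 = 521, and p = q + 288 = 809.
Check: 521 · 809 = 421489.

521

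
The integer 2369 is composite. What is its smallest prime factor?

2369 is odd.
Digit sum 20, not divisible by 3.
Ends in 9: not divisible by 5.
7: 2369 = 7·338 + 3
11: 2369 = 11·215 + 4
13: 2369 = 13·182 + 3
17: 2369 = 17·139 + 6
19: 2369 = 19·124 + 13
23: 2369 = 23·103

23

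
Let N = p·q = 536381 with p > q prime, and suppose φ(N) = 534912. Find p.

φ(n) = (p−1)(q−1) = n − (p+q) + 1, so p + q = 536381 − 534912 + 1 = 1470.
p and q are the roots of t² − 1470t + 536381 = 0.
Discriminant: 1470² − 4·536381 = 2160900 − 2145524 = 15376; √15376 = 124.
q = (1470 − 124)/2 = 673, p = (1470 + 124)/2 = 797.
Check: 673 · 797 = 536381.

797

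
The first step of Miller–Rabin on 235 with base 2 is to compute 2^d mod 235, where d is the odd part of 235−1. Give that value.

235 − 1 = 234 = 2^1 · 117, so d = 117.
2^1 ≡ 2 (mod 235)
2^2 ≡ 2^2 = 4 ≡ 4 (mod 235)
2^4 ≡ 4^2 = 16 ≡ 16 (mod 235)
2^8 ≡ 16^2 = 256 ≡ 21 (mod 235)
2^16 ≡ 21^2 = 441 ≡ 206 (mod 235)
2^32 ≡ 206^2 = 42436 ≡ 136 (mod 235)
2^64 ≡ 136^2 = 18496 ≡ 166 (mod 235)
117 = 64 + 32 + 16 + 4 + 1 in binary powers of 2.
So 2^117 ≡ 166 · 136 · 206 · 16 · 2 ≡ 192 (mod 235).
Squaring chain: 192; never reaches −1, so base 2 is a Miller–Rabin witness that 235 is composite.

192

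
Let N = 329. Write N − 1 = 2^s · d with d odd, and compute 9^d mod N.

329 − 1 = 328 = 2^3 · 41, so d = 41.
9^1 ≡ 9 (mod 329)
9^2 ≡ 9^2 = 81 ≡ 81 (mod 329)
9^4 ≡ 81^2 = 6561 ≡ 310 (mod 329)
9^8 ≡ 310^2 = 96100 ≡ 32 (mod 329)
9^16 ≡ 32^2 = 1024 ≡ 37 (mod 329)
9^32 ≡ 37^2 = 1369 ≡ 53 (mod 329)
41 = 32 + 8 + 1 in binary powers of 2.
So 9^41 ≡ 53 · 32 · 9 ≡ 130 (mod 329).
Squaring chain: 130 → 121 → 165; never reaches −1, so base 9 is a Miller–Rabin witness that 329 is composite.

130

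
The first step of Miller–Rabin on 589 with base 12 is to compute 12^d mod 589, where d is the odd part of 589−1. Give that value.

151

589 − 1 = 588 = 2^2 · 147, so d = 147.
12^1 ≡ 12 (mod 589)
12^2 ≡ 12^2 = 144 ≡ 144 (mod 589)
12^4 ≡ 144^2 = 20736 ≡ 121 (mod 589)
12^8 ≡ 121^2 = 14641 ≡ 505 (mod 589)
12^16 ≡ 505^2 = 255025 ≡ 577 (mod 589)
12^32 ≡ 577^2 = 332929 ≡ 144 (mod 589)
12^64 ≡ 144^2 = 20736 ≡ 121 (mod 589)
12^128 ≡ 121^2 = 14641 ≡ 505 (mod 589)
147 = 128 + 16 + 2 + 1 in binary powers of 2.
So 12^147 ≡ 505 · 577 · 144 · 12 ≡ 151 (mod 589).
Squaring chain: 151 → 419; never reaches −1, so base 12 is a Miller–Rabin witness that 589 is composite.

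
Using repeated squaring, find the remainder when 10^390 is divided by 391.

349

10^1 ≡ 10 (mod 391)
10^2 ≡ 10^2 = 100 ≡ 100 (mod 391)
10^4 ≡ 100^2 = 10000 ≡ 225 (mod 391)
10^8 ≡ 225^2 = 50625 ≡ 186 (mod 391)
10^16 ≡ 186^2 = 34596 ≡ 188 (mod 391)
10^32 ≡ 188^2 = 35344 ≡ 154 (mod 391)
10^64 ≡ 154^2 = 23716 ≡ 256 (mod 391)
10^128 ≡ 256^2 = 65536 ≡ 239 (mod 391)
10^256 ≡ 239^2 = 57121 ≡ 35 (mod 391)
390 = 256 + 128 + 4 + 2 in binary powers of 2.
So 10^390 ≡ 35 · 239 · 225 · 100 ≡ 349 (mod 391).
Since 349 ≠ 1, base 10 is a Fermat witness: 391 is composite.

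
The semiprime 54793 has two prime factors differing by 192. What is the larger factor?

Since p = q + 192, we have 54793 = q(q + 192), so q² + 192q − 54793 = 0.
Discriminant: 192² + 4·54793 = 36864 + 219172 = 256036; √256036 = 506.
q = (−192 + 506)/2 = 157, and p = q + 192 = 349.
Check: 157 · 349 = 54793.

349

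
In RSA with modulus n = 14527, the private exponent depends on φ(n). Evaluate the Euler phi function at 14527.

14256

Factor: 14527 = 73 · 199.
φ(14527) = (73−1) · (199−1) = 72 · 198 = 14256.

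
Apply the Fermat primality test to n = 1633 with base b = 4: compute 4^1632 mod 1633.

1222

4^1 ≡ 4 (mod 1633)
4^2 ≡ 4^2 = 16 ≡ 16 (mod 1633)
4^4 ≡ 16^2 = 256 ≡ 256 (mod 1633)
4^8 ≡ 256^2 = 65536 ≡ 216 (mod 1633)
4^16 ≡ 216^2 = 46656 ≡ 932 (mod 1633)
4^32 ≡ 932^2 = 868624 ≡ 1501 (mod 1633)
4^64 ≡ 1501^2 = 2253001 ≡ 1094 (mod 1633)
4^128 ≡ 1094^2 = 1196836 ≡ 1480 (mod 1633)
4^256 ≡ 1480^2 = 2190400 ≡ 547 (mod 1633)
4^512 ≡ 547^2 = 299209 ≡ 370 (mod 1633)
4^1024 ≡ 370^2 = 136900 ≡ 1361 (mod 1633)
1632 = 1024 + 512 + 64 + 32 in binary powers of 2.
So 4^1632 ≡ 1361 · 370 · 1094 · 1501 ≡ 1222 (mod 1633).
Since 1222 ≠ 1, base 4 is a Fermat witness: 1633 is composite.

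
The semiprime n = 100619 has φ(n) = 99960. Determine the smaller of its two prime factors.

φ(n) = (p−1)(q−1) = n − (p+q) + 1, so p + q = 100619 − 99960 + 1 = 660.
p and q are the roots of t² − 660t + 100619 = 0.
Discriminant: 660² − 4·100619 = 435600 − 402476 = 33124; √33124 = 182.
q = (660 − 182)/2 = 239, p = (660 + 182)/2 = 421.
Check: 239 · 421 = 100619.

239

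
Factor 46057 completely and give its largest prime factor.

79

46057 = 11 · 4187
4187 = 53 · 79
79 is prime.
So 46057 = 11 · 53 · 79; the largest prime factor is 79.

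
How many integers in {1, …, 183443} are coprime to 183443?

166464

Factor: 183443 = 13 · 103 · 137.
φ(183443) = (13−1) · (103−1) · (137−1) = 12 · 102 · 136 = 166464.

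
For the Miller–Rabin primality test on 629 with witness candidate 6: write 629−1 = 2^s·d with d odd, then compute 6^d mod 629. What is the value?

629 − 1 = 628 = 2^2 · 157, so d = 157.
6^1 ≡ 6 (mod 629)
6^2 ≡ 6^2 = 36 ≡ 36 (mod 629)
6^4 ≡ 36^2 = 1296 ≡ 38 (mod 629)
6^8 ≡ 38^2 = 1444 ≡ 186 (mod 629)
6^16 ≡ 186^2 = 34596 ≡ 1 (mod 629)
6^32 ≡ 1^2 = 1 ≡ 1 (mod 629)
6^64 ≡ 1^2 = 1 ≡ 1 (mod 629)
6^128 ≡ 1^2 = 1 ≡ 1 (mod 629)
157 = 128 + 16 + 8 + 4 + 1 in binary powers of 2.
So 6^157 ≡ 1 · 1 · 186 · 38 · 6 ≡ 265 (mod 629).
Squaring chain: 265 → 406; never reaches −1, so base 6 is a Miller–Rabin witness that 629 is composite.

265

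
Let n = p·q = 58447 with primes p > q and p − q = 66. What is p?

Since p = q + 66, we have 58447 = q(q + 66), so q² + 66q − 58447 = 0.
Discriminant: 66² + 4·58447 = 4356 + 233788 = 238144; √238144 = 488.
q = (−66 + 488)/2 = 211, and p = q + 66 = 277.
Check: 211 · 277 = 58447.

277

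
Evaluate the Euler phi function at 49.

42

Factor: 49 = 7^2.
φ(49) = 7^1·(7−1) = 42.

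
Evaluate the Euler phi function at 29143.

Factor: 29143 = 151 · 193.
φ(29143) = (151−1) · (193−1) = 150 · 192 = 28800.

28800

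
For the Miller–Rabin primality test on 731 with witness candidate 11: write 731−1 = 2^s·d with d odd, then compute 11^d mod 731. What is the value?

731 − 1 = 730 = 2^1 · 365, so d = 365.
11^1 ≡ 11 (mod 731)
11^2 ≡ 11^2 = 121 ≡ 121 (mod 731)
11^4 ≡ 121^2 = 14641 ≡ 21 (mod 731)
11^8 ≡ 21^2 = 441 ≡ 441 (mod 731)
11^16 ≡ 441^2 = 194481 ≡ 35 (mod 731)
11^32 ≡ 35^2 = 1225 ≡ 494 (mod 731)
11^64 ≡ 494^2 = 244036 ≡ 613 (mod 731)
11^128 ≡ 613^2 = 375769 ≡ 35 (mod 731)
11^256 ≡ 35^2 = 1225 ≡ 494 (mod 731)
365 = 256 + 64 + 32 + 8 + 4 + 1 in binary powers of 2.
So 11^365 ≡ 494 · 613 · 494 · 441 · 21 · 11 ≡ 398 (mod 731).
Squaring chain: 398; never reaches −1, so base 11 is a Miller–Rabin witness that 731 is composite.

398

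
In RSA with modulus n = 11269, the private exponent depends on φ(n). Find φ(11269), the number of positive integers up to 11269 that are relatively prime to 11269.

11020

Factor: 11269 = 59 · 191.
φ(11269) = (59−1) · (191−1) = 58 · 190 = 11020.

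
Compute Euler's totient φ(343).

Factor: 343 = 7^3.
φ(343) = 7^2·(7−1) = 294.

294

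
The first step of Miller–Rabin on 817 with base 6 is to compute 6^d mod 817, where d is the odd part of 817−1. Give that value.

87

817 − 1 = 816 = 2^4 · 51, so d = 51.
6^1 ≡ 6 (mod 817)
6^2 ≡ 6^2 = 36 ≡ 36 (mod 817)
6^4 ≡ 36^2 = 1296 ≡ 479 (mod 817)
6^8 ≡ 479^2 = 229441 ≡ 681 (mod 817)
6^16 ≡ 681^2 = 463761 ≡ 522 (mod 817)
6^32 ≡ 522^2 = 272484 ≡ 423 (mod 817)
51 = 32 + 16 + 2 + 1 in binary powers of 2.
So 6^51 ≡ 423 · 522 · 36 · 6 ≡ 87 (mod 817).
Squaring chain: 87 → 216 → 87 → 216; never reaches −1, so base 6 is a Miller–Rabin witness that 817 is composite.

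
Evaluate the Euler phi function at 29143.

Factor: 29143 = 151 · 193.
φ(29143) = (151−1) · (193−1) = 150 · 192 = 28800.

28800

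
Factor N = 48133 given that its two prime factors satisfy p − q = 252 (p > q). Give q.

127

Since p = q + 252, we have 48133 = q(q + 252), so q² + 252q − 48133 = 0.
Discriminant: 252² + 4·48133 = 63504 + 192532 = 256036; √256036 = 506.
q = (−252 + 506)/2 = 127, and p = q + 252 = 379.
Check: 127 · 379 = 48133.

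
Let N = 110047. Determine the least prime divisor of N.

110047 is odd.
Digit sum 13, not divisible by 3.
Ends in 7: not divisible by 5.
7: 110047 = 7·15721

7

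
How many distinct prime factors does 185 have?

185 = 5 · 37
185 = 5 · 37, which has 2 distinct prime factors.

2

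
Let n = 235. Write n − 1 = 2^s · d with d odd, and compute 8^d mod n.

235 − 1 = 234 = 2^1 · 117, so d = 117.
8^1 ≡ 8 (mod 235)
8^2 ≡ 8^2 = 64 ≡ 64 (mod 235)
8^4 ≡ 64^2 = 4096 ≡ 101 (mod 235)
8^8 ≡ 101^2 = 10201 ≡ 96 (mod 235)
8^16 ≡ 96^2 = 9216 ≡ 51 (mod 235)
8^32 ≡ 51^2 = 2601 ≡ 16 (mod 235)
8^64 ≡ 16^2 = 256 ≡ 21 (mod 235)
117 = 64 + 32 + 16 + 4 + 1 in binary powers of 2.
So 8^117 ≡ 21 · 16 · 51 · 101 · 8 ≡ 158 (mod 235).
Squaring chain: 158; never reaches −1, so base 8 is a Miller–Rabin witness that 235 is composite.

158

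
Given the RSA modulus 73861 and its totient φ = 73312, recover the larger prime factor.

317

φ(n) = (p−1)(q−1) = n − (p+q) + 1, so p + q = 73861 − 73312 + 1 = 550.
p and q are the roots of t² − 550t + 73861 = 0.
Discriminant: 550² − 4·73861 = 302500 − 295444 = 7056; √7056 = 84.
q = (550 − 84)/2 = 233, p = (550 + 84)/2 = 317.
Check: 233 · 317 = 73861.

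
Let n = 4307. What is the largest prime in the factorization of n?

73

4307 = 59 · 73
73 is prime.
So 4307 = 59 · 73; the largest prime factor is 73.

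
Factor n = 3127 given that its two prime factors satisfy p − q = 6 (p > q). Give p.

59

Since p = q + 6, we have 3127 = q(q + 6), so q² + 6q − 3127 = 0.
Discriminant: 6² + 4·3127 = 36 + 12508 = 12544; √12544 = 112.
q = (−6 + 112)/2 = 53, and p = q + 6 = 59.
Check: 53 · 59 = 3127.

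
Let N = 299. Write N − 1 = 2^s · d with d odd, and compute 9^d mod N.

3

299 − 1 = 298 = 2^1 · 149, so d = 149.
9^1 ≡ 9 (mod 299)
9^2 ≡ 9^2 = 81 ≡ 81 (mod 299)
9^4 ≡ 81^2 = 6561 ≡ 282 (mod 299)
9^8 ≡ 282^2 = 79524 ≡ 289 (mod 299)
9^16 ≡ 289^2 = 83521 ≡ 100 (mod 299)
9^32 ≡ 100^2 = 10000 ≡ 133 (mod 299)
9^64 ≡ 133^2 = 17689 ≡ 48 (mod 299)
9^128 ≡ 48^2 = 2304 ≡ 211 (mod 299)
149 = 128 + 16 + 4 + 1 in binary powers of 2.
So 9^149 ≡ 211 · 100 · 282 · 9 ≡ 3 (mod 299).
Squaring chain: 3; never reaches −1, so base 9 is a Miller–Rabin witness that 299 is composite.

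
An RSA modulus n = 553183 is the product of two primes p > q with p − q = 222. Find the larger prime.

863

Since p = q + 222, we have 553183 = q(q + 222), so q² + 222q − 553183 = 0.
Discriminant: 222² + 4·553183 = 49284 + 2212732 = 2262016; √2262016 = 1504.
q = (−222 + 1504)/2 = 641, and p = q + 222 = 863.
Check: 641 · 863 = 553183.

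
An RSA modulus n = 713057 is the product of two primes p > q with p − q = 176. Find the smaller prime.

761

Since p = q + 176, we have 713057 = q(q + 176), so q² + 176q − 713057 = 0.
Discriminant: 176² + 4·713057 = 30976 + 2852228 = 2883204; √2883204 = 1698.
q = (−176 + 1698)/2 = 761, and p = q + 176 = 937.
Check: 761 · 937 = 713057.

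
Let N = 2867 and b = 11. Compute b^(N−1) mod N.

914

11^1 ≡ 11 (mod 2867)
11^2 ≡ 11^2 = 121 ≡ 121 (mod 2867)
11^4 ≡ 121^2 = 14641 ≡ 306 (mod 2867)
11^8 ≡ 306^2 = 93636 ≡ 1892 (mod 2867)
11^16 ≡ 1892^2 = 3579664 ≡ 1648 (mod 2867)
11^32 ≡ 1648^2 = 2715904 ≡ 855 (mod 2867)
11^64 ≡ 855^2 = 731025 ≡ 2807 (mod 2867)
11^128 ≡ 2807^2 = 7879249 ≡ 733 (mod 2867)
11^256 ≡ 733^2 = 537289 ≡ 1160 (mod 2867)
11^512 ≡ 1160^2 = 1345600 ≡ 977 (mod 2867)
11^1024 ≡ 977^2 = 954529 ≡ 2685 (mod 2867)
11^2048 ≡ 2685^2 = 7209225 ≡ 1587 (mod 2867)
2866 = 2048 + 512 + 256 + 32 + 16 + 2 in binary powers of 2.
So 11^2866 ≡ 1587 · 977 · 1160 · 855 · 1648 · 121 ≡ 914 (mod 2867).
Since 914 ≠ 1, base 11 is a Fermat witness: 2867 is composite.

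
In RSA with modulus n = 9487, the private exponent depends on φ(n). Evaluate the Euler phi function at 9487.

9256

Factor: 9487 = 53 · 179.
φ(9487) = (53−1) · (179−1) = 52 · 178 = 9256.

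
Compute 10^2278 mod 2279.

152

10^1 ≡ 10 (mod 2279)
10^2 ≡ 10^2 = 100 ≡ 100 (mod 2279)
10^4 ≡ 100^2 = 10000 ≡ 884 (mod 2279)
10^8 ≡ 884^2 = 781456 ≡ 2038 (mod 2279)
10^16 ≡ 2038^2 = 4153444 ≡ 1106 (mod 2279)
10^32 ≡ 1106^2 = 1223236 ≡ 1692 (mod 2279)
10^64 ≡ 1692^2 = 2862864 ≡ 440 (mod 2279)
10^128 ≡ 440^2 = 193600 ≡ 2164 (mod 2279)
10^256 ≡ 2164^2 = 4682896 ≡ 1830 (mod 2279)
10^512 ≡ 1830^2 = 3348900 ≡ 1049 (mod 2279)
10^1024 ≡ 1049^2 = 1100401 ≡ 1923 (mod 2279)
10^2048 ≡ 1923^2 = 3697929 ≡ 1391 (mod 2279)
2278 = 2048 + 128 + 64 + 32 + 4 + 2 in binary powers of 2.
So 10^2278 ≡ 1391 · 2164 · 440 · 1692 · 884 · 100 ≡ 152 (mod 2279).
Since 152 ≠ 1, base 10 is a Fermat witness: 2279 is composite.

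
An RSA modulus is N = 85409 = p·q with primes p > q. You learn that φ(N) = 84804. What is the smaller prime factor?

φ(n) = (p−1)(q−1) = n − (p+q) + 1, so p + q = 85409 − 84804 + 1 = 606.
p and q are the roots of t² − 606t + 85409 = 0.
Discriminant: 606² − 4·85409 = 367236 − 341636 = 25600; √25600 = 160.
q = (606 − 160)/2 = 223, p = (606 + 160)/2 = 383.
Check: 223 · 383 = 85409.

223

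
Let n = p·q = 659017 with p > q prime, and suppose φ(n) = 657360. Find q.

φ(n) = (p−1)(q−1) = n − (p+q) + 1, so p + q = 659017 − 657360 + 1 = 1658.
p and q are the roots of t² − 1658t + 659017 = 0.
Discriminant: 1658² − 4·659017 = 2748964 − 2636068 = 112896; √112896 = 336.
q = (1658 − 336)/2 = 661, p = (1658 + 336)/2 = 997.
Check: 661 · 997 = 659017.

661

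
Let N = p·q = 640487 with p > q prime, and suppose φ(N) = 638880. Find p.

φ(n) = (p−1)(q−1) = n − (p+q) + 1, so p + q = 640487 − 638880 + 1 = 1608.
p and q are the roots of t² − 1608t + 640487 = 0.
Discriminant: 1608² − 4·640487 = 2585664 − 2561948 = 23716; √23716 = 154.
q = (1608 − 154)/2 = 727, p = (1608 + 154)/2 = 881.
Check: 727 · 881 = 640487.

881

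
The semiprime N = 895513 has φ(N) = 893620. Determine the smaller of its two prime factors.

φ(n) = (p−1)(q−1) = n − (p+q) + 1, so p + q = 895513 − 893620 + 1 = 1894.
p and q are the roots of t² − 1894t + 895513 = 0.
Discriminant: 1894² − 4·895513 = 3587236 − 3582052 = 5184; √5184 = 72.
q = (1894 − 72)/2 = 911, p = (1894 + 72)/2 = 983.
Check: 911 · 983 = 895513.

911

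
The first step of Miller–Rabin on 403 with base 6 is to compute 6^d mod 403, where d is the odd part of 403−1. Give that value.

278

403 − 1 = 402 = 2^1 · 201, so d = 201.
6^1 ≡ 6 (mod 403)
6^2 ≡ 6^2 = 36 ≡ 36 (mod 403)
6^4 ≡ 36^2 = 1296 ≡ 87 (mod 403)
6^8 ≡ 87^2 = 7569 ≡ 315 (mod 403)
6^16 ≡ 315^2 = 99225 ≡ 87 (mod 403)
6^32 ≡ 87^2 = 7569 ≡ 315 (mod 403)
6^64 ≡ 315^2 = 99225 ≡ 87 (mod 403)
6^128 ≡ 87^2 = 7569 ≡ 315 (mod 403)
201 = 128 + 64 + 8 + 1 in binary powers of 2.
So 6^201 ≡ 315 · 87 · 315 · 6 ≡ 278 (mod 403).
Squaring chain: 278; never reaches −1, so base 6 is a Miller–Rabin witness that 403 is composite.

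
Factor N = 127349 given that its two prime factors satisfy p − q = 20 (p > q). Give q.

Since p = q + 20, we have 127349 = q(q + 20), so q² + 20q − 127349 = 0.
Discriminant: 20² + 4·127349 = 400 + 509396 = 509796; √509796 = 714.
q = (−20 + 714)/2 = 347, and p = q + 20 = 367.
Check: 347 · 367 = 127349.

347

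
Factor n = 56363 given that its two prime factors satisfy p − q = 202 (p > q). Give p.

Since p = q + 202, we have 56363 = q(q + 202), so q² + 202q − 56363 = 0.
Discriminant: 202² + 4·56363 = 40804 + 225452 = 266256; √266256 = 516.
q = (−202 + 516)/2 = 157, and p = q + 202 = 359.
Check: 157 · 359 = 56363.

359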